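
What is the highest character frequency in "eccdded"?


Input: eccdded
Character counts:
  'c': 2
  'd': 3
  'e': 2
Maximum frequency: 3

3


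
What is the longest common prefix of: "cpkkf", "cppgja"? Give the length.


Words: cpkkf, cppgja
  Position 0: all 'c' => match
  Position 1: all 'p' => match
  Position 2: ('k', 'p') => mismatch, stop
LCP = "cp" (length 2)

2


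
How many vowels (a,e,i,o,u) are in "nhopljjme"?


Input: nhopljjme
Checking each character:
  'n' at position 0: consonant
  'h' at position 1: consonant
  'o' at position 2: vowel (running total: 1)
  'p' at position 3: consonant
  'l' at position 4: consonant
  'j' at position 5: consonant
  'j' at position 6: consonant
  'm' at position 7: consonant
  'e' at position 8: vowel (running total: 2)
Total vowels: 2

2


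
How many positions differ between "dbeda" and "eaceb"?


Comparing "dbeda" and "eaceb" position by position:
  Position 0: 'd' vs 'e' => DIFFER
  Position 1: 'b' vs 'a' => DIFFER
  Position 2: 'e' vs 'c' => DIFFER
  Position 3: 'd' vs 'e' => DIFFER
  Position 4: 'a' vs 'b' => DIFFER
Positions that differ: 5

5


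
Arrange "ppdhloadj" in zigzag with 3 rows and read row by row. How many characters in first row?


Zigzag "ppdhloadj" into 3 rows:
Placing characters:
  'p' => row 0
  'p' => row 1
  'd' => row 2
  'h' => row 1
  'l' => row 0
  'o' => row 1
  'a' => row 2
  'd' => row 1
  'j' => row 0
Rows:
  Row 0: "plj"
  Row 1: "phod"
  Row 2: "da"
First row length: 3

3


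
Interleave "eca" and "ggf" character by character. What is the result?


Interleaving "eca" and "ggf":
  Position 0: 'e' from first, 'g' from second => "eg"
  Position 1: 'c' from first, 'g' from second => "cg"
  Position 2: 'a' from first, 'f' from second => "af"
Result: egcgaf

egcgaf


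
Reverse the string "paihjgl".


Input: paihjgl
Reading characters right to left:
  Position 6: 'l'
  Position 5: 'g'
  Position 4: 'j'
  Position 3: 'h'
  Position 2: 'i'
  Position 1: 'a'
  Position 0: 'p'
Reversed: lgjhiap

lgjhiap


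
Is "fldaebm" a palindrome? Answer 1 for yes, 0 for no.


Input: fldaebm
Reversed: mbeadlf
  Compare pos 0 ('f') with pos 6 ('m'): MISMATCH
  Compare pos 1 ('l') with pos 5 ('b'): MISMATCH
  Compare pos 2 ('d') with pos 4 ('e'): MISMATCH
Result: not a palindrome

0


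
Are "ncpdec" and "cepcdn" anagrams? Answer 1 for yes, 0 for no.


Strings: "ncpdec", "cepcdn"
Sorted first:  ccdenp
Sorted second: ccdenp
Sorted forms match => anagrams

1


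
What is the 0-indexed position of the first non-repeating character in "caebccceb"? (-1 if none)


Input: caebccceb
Character frequencies:
  'a': 1
  'b': 2
  'c': 4
  'e': 2
Scanning left to right for freq == 1:
  Position 0 ('c'): freq=4, skip
  Position 1 ('a'): unique! => answer = 1

1


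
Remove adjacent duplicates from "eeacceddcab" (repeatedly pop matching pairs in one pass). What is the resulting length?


Input: eeacceddcab
Stack-based adjacent duplicate removal:
  Read 'e': push. Stack: e
  Read 'e': matches stack top 'e' => pop. Stack: (empty)
  Read 'a': push. Stack: a
  Read 'c': push. Stack: ac
  Read 'c': matches stack top 'c' => pop. Stack: a
  Read 'e': push. Stack: ae
  Read 'd': push. Stack: aed
  Read 'd': matches stack top 'd' => pop. Stack: ae
  Read 'c': push. Stack: aec
  Read 'a': push. Stack: aeca
  Read 'b': push. Stack: aecab
Final stack: "aecab" (length 5)

5


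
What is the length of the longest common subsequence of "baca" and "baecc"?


LCS of "baca" and "baecc"
DP table:
           b    a    e    c    c
      0    0    0    0    0    0
  b   0    1    1    1    1    1
  a   0    1    2    2    2    2
  c   0    1    2    2    3    3
  a   0    1    2    2    3    3
LCS length = dp[4][5] = 3

3


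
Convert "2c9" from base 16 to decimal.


Input: "2c9" in base 16
Positional expansion:
  Digit '2' (value 2) x 16^2 = 512
  Digit 'c' (value 12) x 16^1 = 192
  Digit '9' (value 9) x 16^0 = 9
Sum = 713

713


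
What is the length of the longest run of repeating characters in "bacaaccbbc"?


Input: "bacaaccbbc"
Scanning for longest run:
  Position 1 ('a'): new char, reset run to 1
  Position 2 ('c'): new char, reset run to 1
  Position 3 ('a'): new char, reset run to 1
  Position 4 ('a'): continues run of 'a', length=2
  Position 5 ('c'): new char, reset run to 1
  Position 6 ('c'): continues run of 'c', length=2
  Position 7 ('b'): new char, reset run to 1
  Position 8 ('b'): continues run of 'b', length=2
  Position 9 ('c'): new char, reset run to 1
Longest run: 'a' with length 2

2


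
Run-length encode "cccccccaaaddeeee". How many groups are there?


Input: cccccccaaaddeeee
Scanning for consecutive runs:
  Group 1: 'c' x 7 (positions 0-6)
  Group 2: 'a' x 3 (positions 7-9)
  Group 3: 'd' x 2 (positions 10-11)
  Group 4: 'e' x 4 (positions 12-15)
Total groups: 4

4


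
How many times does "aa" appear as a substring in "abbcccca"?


Searching for "aa" in "abbcccca"
Scanning each position:
  Position 0: "ab" => no
  Position 1: "bb" => no
  Position 2: "bc" => no
  Position 3: "cc" => no
  Position 4: "cc" => no
  Position 5: "cc" => no
  Position 6: "ca" => no
Total occurrences: 0

0


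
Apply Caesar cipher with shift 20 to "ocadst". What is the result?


Caesar cipher: shift "ocadst" by 20
  'o' (pos 14) + 20 = pos 8 = 'i'
  'c' (pos 2) + 20 = pos 22 = 'w'
  'a' (pos 0) + 20 = pos 20 = 'u'
  'd' (pos 3) + 20 = pos 23 = 'x'
  's' (pos 18) + 20 = pos 12 = 'm'
  't' (pos 19) + 20 = pos 13 = 'n'
Result: iwuxmn

iwuxmn


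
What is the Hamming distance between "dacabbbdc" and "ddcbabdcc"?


Comparing "dacabbbdc" and "ddcbabdcc" position by position:
  Position 0: 'd' vs 'd' => same
  Position 1: 'a' vs 'd' => differ
  Position 2: 'c' vs 'c' => same
  Position 3: 'a' vs 'b' => differ
  Position 4: 'b' vs 'a' => differ
  Position 5: 'b' vs 'b' => same
  Position 6: 'b' vs 'd' => differ
  Position 7: 'd' vs 'c' => differ
  Position 8: 'c' vs 'c' => same
Total differences (Hamming distance): 5

5


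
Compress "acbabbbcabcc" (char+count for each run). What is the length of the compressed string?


Input: acbabbbcabcc
Runs:
  'a' x 1 => "a1"
  'c' x 1 => "c1"
  'b' x 1 => "b1"
  'a' x 1 => "a1"
  'b' x 3 => "b3"
  'c' x 1 => "c1"
  'a' x 1 => "a1"
  'b' x 1 => "b1"
  'c' x 2 => "c2"
Compressed: "a1c1b1a1b3c1a1b1c2"
Compressed length: 18

18


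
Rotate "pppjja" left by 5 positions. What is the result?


Input: "pppjja", rotate left by 5
First 5 characters: "pppjj"
Remaining characters: "a"
Concatenate remaining + first: "a" + "pppjj" = "apppjj"

apppjj


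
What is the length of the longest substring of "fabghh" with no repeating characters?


Input: "fabghh"
Sliding window (track last position of each char):
  Position 0 ('f'): window [0,0] length 1 -- new best
  Position 1 ('a'): window [0,1] length 2 -- new best
  Position 2 ('b'): window [0,2] length 3 -- new best
  Position 3 ('g'): window [0,3] length 4 -- new best
  Position 4 ('h'): window [0,4] length 5 -- new best
  Position 5 ('h'): repeat (last at 4), move window start to 5
  Position 5 ('h'): window [5,5] length 1
Longest substring with no repeats: "fabgh" with length 5

5


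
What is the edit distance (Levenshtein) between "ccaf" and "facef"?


Computing edit distance: "ccaf" -> "facef"
DP table:
           f    a    c    e    f
      0    1    2    3    4    5
  c   1    1    2    2    3    4
  c   2    2    2    2    3    4
  a   3    3    2    3    3    4
  f   4    3    3    3    4    3
Edit distance = dp[4][5] = 3

3


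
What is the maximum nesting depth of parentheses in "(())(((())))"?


Input: "(())(((())))"
Tracking depth:
  Position 0 '(': depth becomes 1
  Position 1 '(': depth becomes 2
  Position 2 ')': depth becomes 1
  Position 3 ')': depth becomes 0
  Position 4 '(': depth becomes 1
  Position 5 '(': depth becomes 2
  Position 6 '(': depth becomes 3
  Position 7 '(': depth becomes 4
  Position 8 ')': depth becomes 3
  Position 9 ')': depth becomes 2
  Position 10 ')': depth becomes 1
  Position 11 ')': depth becomes 0
Maximum depth reached: 4

4


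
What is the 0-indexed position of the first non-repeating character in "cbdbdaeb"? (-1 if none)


Input: cbdbdaeb
Character frequencies:
  'a': 1
  'b': 3
  'c': 1
  'd': 2
  'e': 1
Scanning left to right for freq == 1:
  Position 0 ('c'): unique! => answer = 0

0


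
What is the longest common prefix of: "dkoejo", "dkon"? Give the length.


Words: dkoejo, dkon
  Position 0: all 'd' => match
  Position 1: all 'k' => match
  Position 2: all 'o' => match
  Position 3: ('e', 'n') => mismatch, stop
LCP = "dko" (length 3)

3


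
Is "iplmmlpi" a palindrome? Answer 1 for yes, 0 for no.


Input: iplmmlpi
Reversed: iplmmlpi
  Compare pos 0 ('i') with pos 7 ('i'): match
  Compare pos 1 ('p') with pos 6 ('p'): match
  Compare pos 2 ('l') with pos 5 ('l'): match
  Compare pos 3 ('m') with pos 4 ('m'): match
Result: palindrome

1


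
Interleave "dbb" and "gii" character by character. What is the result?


Interleaving "dbb" and "gii":
  Position 0: 'd' from first, 'g' from second => "dg"
  Position 1: 'b' from first, 'i' from second => "bi"
  Position 2: 'b' from first, 'i' from second => "bi"
Result: dgbibi

dgbibi


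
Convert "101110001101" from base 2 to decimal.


Input: "101110001101" in base 2
Positional expansion:
  Digit '1' (value 1) x 2^11 = 2048
  Digit '0' (value 0) x 2^10 = 0
  Digit '1' (value 1) x 2^9 = 512
  Digit '1' (value 1) x 2^8 = 256
  Digit '1' (value 1) x 2^7 = 128
  Digit '0' (value 0) x 2^6 = 0
  Digit '0' (value 0) x 2^5 = 0
  Digit '0' (value 0) x 2^4 = 0
  Digit '1' (value 1) x 2^3 = 8
  Digit '1' (value 1) x 2^2 = 4
  Digit '0' (value 0) x 2^1 = 0
  Digit '1' (value 1) x 2^0 = 1
Sum = 2957

2957


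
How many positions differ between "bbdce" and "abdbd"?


Comparing "bbdce" and "abdbd" position by position:
  Position 0: 'b' vs 'a' => DIFFER
  Position 1: 'b' vs 'b' => same
  Position 2: 'd' vs 'd' => same
  Position 3: 'c' vs 'b' => DIFFER
  Position 4: 'e' vs 'd' => DIFFER
Positions that differ: 3

3


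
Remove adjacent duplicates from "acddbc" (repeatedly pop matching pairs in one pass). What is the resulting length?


Input: acddbc
Stack-based adjacent duplicate removal:
  Read 'a': push. Stack: a
  Read 'c': push. Stack: ac
  Read 'd': push. Stack: acd
  Read 'd': matches stack top 'd' => pop. Stack: ac
  Read 'b': push. Stack: acb
  Read 'c': push. Stack: acbc
Final stack: "acbc" (length 4)

4


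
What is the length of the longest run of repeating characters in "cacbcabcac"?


Input: "cacbcabcac"
Scanning for longest run:
  Position 1 ('a'): new char, reset run to 1
  Position 2 ('c'): new char, reset run to 1
  Position 3 ('b'): new char, reset run to 1
  Position 4 ('c'): new char, reset run to 1
  Position 5 ('a'): new char, reset run to 1
  Position 6 ('b'): new char, reset run to 1
  Position 7 ('c'): new char, reset run to 1
  Position 8 ('a'): new char, reset run to 1
  Position 9 ('c'): new char, reset run to 1
Longest run: 'c' with length 1

1


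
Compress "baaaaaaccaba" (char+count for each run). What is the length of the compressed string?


Input: baaaaaaccaba
Runs:
  'b' x 1 => "b1"
  'a' x 6 => "a6"
  'c' x 2 => "c2"
  'a' x 1 => "a1"
  'b' x 1 => "b1"
  'a' x 1 => "a1"
Compressed: "b1a6c2a1b1a1"
Compressed length: 12

12


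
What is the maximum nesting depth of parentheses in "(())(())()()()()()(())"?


Input: "(())(())()()()()()(())"
Tracking depth:
  Position 0 '(': depth becomes 1
  Position 1 '(': depth becomes 2
  Position 2 ')': depth becomes 1
  Position 3 ')': depth becomes 0
  Position 4 '(': depth becomes 1
  Position 5 '(': depth becomes 2
  Position 6 ')': depth becomes 1
  Position 7 ')': depth becomes 0
  Position 8 '(': depth becomes 1
  Position 9 ')': depth becomes 0
  Position 10 '(': depth becomes 1
  Position 11 ')': depth becomes 0
  Position 12 '(': depth becomes 1
  Position 13 ')': depth becomes 0
  Position 14 '(': depth becomes 1
  Position 15 ')': depth becomes 0
  Position 16 '(': depth becomes 1
  Position 17 ')': depth becomes 0
  Position 18 '(': depth becomes 1
  Position 19 '(': depth becomes 2
  Position 20 ')': depth becomes 1
  Position 21 ')': depth becomes 0
Maximum depth reached: 2

2


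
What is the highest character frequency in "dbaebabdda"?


Input: dbaebabdda
Character counts:
  'a': 3
  'b': 3
  'd': 3
  'e': 1
Maximum frequency: 3

3


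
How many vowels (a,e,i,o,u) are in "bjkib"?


Input: bjkib
Checking each character:
  'b' at position 0: consonant
  'j' at position 1: consonant
  'k' at position 2: consonant
  'i' at position 3: vowel (running total: 1)
  'b' at position 4: consonant
Total vowels: 1

1


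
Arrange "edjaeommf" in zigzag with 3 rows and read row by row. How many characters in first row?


Zigzag "edjaeommf" into 3 rows:
Placing characters:
  'e' => row 0
  'd' => row 1
  'j' => row 2
  'a' => row 1
  'e' => row 0
  'o' => row 1
  'm' => row 2
  'm' => row 1
  'f' => row 0
Rows:
  Row 0: "eef"
  Row 1: "daom"
  Row 2: "jm"
First row length: 3

3


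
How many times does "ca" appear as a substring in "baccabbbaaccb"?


Searching for "ca" in "baccabbbaaccb"
Scanning each position:
  Position 0: "ba" => no
  Position 1: "ac" => no
  Position 2: "cc" => no
  Position 3: "ca" => MATCH
  Position 4: "ab" => no
  Position 5: "bb" => no
  Position 6: "bb" => no
  Position 7: "ba" => no
  Position 8: "aa" => no
  Position 9: "ac" => no
  Position 10: "cc" => no
  Position 11: "cb" => no
Total occurrences: 1

1


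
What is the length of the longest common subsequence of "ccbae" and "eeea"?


LCS of "ccbae" and "eeea"
DP table:
           e    e    e    a
      0    0    0    0    0
  c   0    0    0    0    0
  c   0    0    0    0    0
  b   0    0    0    0    0
  a   0    0    0    0    1
  e   0    1    1    1    1
LCS length = dp[5][4] = 1

1


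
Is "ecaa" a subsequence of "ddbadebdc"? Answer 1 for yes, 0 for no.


Check if "ecaa" is a subsequence of "ddbadebdc"
Greedy scan:
  Position 0 ('d'): no match needed
  Position 1 ('d'): no match needed
  Position 2 ('b'): no match needed
  Position 3 ('a'): no match needed
  Position 4 ('d'): no match needed
  Position 5 ('e'): matches sub[0] = 'e'
  Position 6 ('b'): no match needed
  Position 7 ('d'): no match needed
  Position 8 ('c'): matches sub[1] = 'c'
Only matched 2/4 characters => not a subsequence

0


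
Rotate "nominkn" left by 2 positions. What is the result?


Input: "nominkn", rotate left by 2
First 2 characters: "no"
Remaining characters: "minkn"
Concatenate remaining + first: "minkn" + "no" = "minknno"

minknno


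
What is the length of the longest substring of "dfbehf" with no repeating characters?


Input: "dfbehf"
Sliding window (track last position of each char):
  Position 0 ('d'): window [0,0] length 1 -- new best
  Position 1 ('f'): window [0,1] length 2 -- new best
  Position 2 ('b'): window [0,2] length 3 -- new best
  Position 3 ('e'): window [0,3] length 4 -- new best
  Position 4 ('h'): window [0,4] length 5 -- new best
  Position 5 ('f'): repeat (last at 1), move window start to 2
  Position 5 ('f'): window [2,5] length 4
Longest substring with no repeats: "dfbeh" with length 5

5


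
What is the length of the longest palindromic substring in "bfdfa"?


Input: "bfdfa"
Checking substrings for palindromes:
  [1:4] "fdf" (len 3) => palindrome
Longest palindromic substring: "fdf" with length 3

3


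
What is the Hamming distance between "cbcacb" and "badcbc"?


Comparing "cbcacb" and "badcbc" position by position:
  Position 0: 'c' vs 'b' => differ
  Position 1: 'b' vs 'a' => differ
  Position 2: 'c' vs 'd' => differ
  Position 3: 'a' vs 'c' => differ
  Position 4: 'c' vs 'b' => differ
  Position 5: 'b' vs 'c' => differ
Total differences (Hamming distance): 6

6


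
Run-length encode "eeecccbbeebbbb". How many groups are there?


Input: eeecccbbeebbbb
Scanning for consecutive runs:
  Group 1: 'e' x 3 (positions 0-2)
  Group 2: 'c' x 3 (positions 3-5)
  Group 3: 'b' x 2 (positions 6-7)
  Group 4: 'e' x 2 (positions 8-9)
  Group 5: 'b' x 4 (positions 10-13)
Total groups: 5

5


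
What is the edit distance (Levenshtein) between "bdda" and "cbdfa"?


Computing edit distance: "bdda" -> "cbdfa"
DP table:
           c    b    d    f    a
      0    1    2    3    4    5
  b   1    1    1    2    3    4
  d   2    2    2    1    2    3
  d   3    3    3    2    2    3
  a   4    4    4    3    3    2
Edit distance = dp[4][5] = 2

2


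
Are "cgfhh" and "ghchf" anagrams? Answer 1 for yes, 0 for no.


Strings: "cgfhh", "ghchf"
Sorted first:  cfghh
Sorted second: cfghh
Sorted forms match => anagrams

1


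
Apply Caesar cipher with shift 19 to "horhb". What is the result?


Caesar cipher: shift "horhb" by 19
  'h' (pos 7) + 19 = pos 0 = 'a'
  'o' (pos 14) + 19 = pos 7 = 'h'
  'r' (pos 17) + 19 = pos 10 = 'k'
  'h' (pos 7) + 19 = pos 0 = 'a'
  'b' (pos 1) + 19 = pos 20 = 'u'
Result: ahkau

ahkau


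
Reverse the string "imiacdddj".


Input: imiacdddj
Reading characters right to left:
  Position 8: 'j'
  Position 7: 'd'
  Position 6: 'd'
  Position 5: 'd'
  Position 4: 'c'
  Position 3: 'a'
  Position 2: 'i'
  Position 1: 'm'
  Position 0: 'i'
Reversed: jdddcaimi

jdddcaimi


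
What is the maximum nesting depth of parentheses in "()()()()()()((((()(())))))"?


Input: "()()()()()()((((()(())))))"
Tracking depth:
  Position 0 '(': depth becomes 1
  Position 1 ')': depth becomes 0
  Position 2 '(': depth becomes 1
  Position 3 ')': depth becomes 0
  Position 4 '(': depth becomes 1
  Position 5 ')': depth becomes 0
  Position 6 '(': depth becomes 1
  Position 7 ')': depth becomes 0
  Position 8 '(': depth becomes 1
  Position 9 ')': depth becomes 0
  Position 10 '(': depth becomes 1
  Position 11 ')': depth becomes 0
  Position 12 '(': depth becomes 1
  Position 13 '(': depth becomes 2
  Position 14 '(': depth becomes 3
  Position 15 '(': depth becomes 4
  Position 16 '(': depth becomes 5
  Position 17 ')': depth becomes 4
  Position 18 '(': depth becomes 5
  Position 19 '(': depth becomes 6
  Position 20 ')': depth becomes 5
  Position 21 ')': depth becomes 4
  Position 22 ')': depth becomes 3
  Position 23 ')': depth becomes 2
  Position 24 ')': depth becomes 1
  Position 25 ')': depth becomes 0
Maximum depth reached: 6

6


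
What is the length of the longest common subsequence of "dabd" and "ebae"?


LCS of "dabd" and "ebae"
DP table:
           e    b    a    e
      0    0    0    0    0
  d   0    0    0    0    0
  a   0    0    0    1    1
  b   0    0    1    1    1
  d   0    0    1    1    1
LCS length = dp[4][4] = 1

1


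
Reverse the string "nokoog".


Input: nokoog
Reading characters right to left:
  Position 5: 'g'
  Position 4: 'o'
  Position 3: 'o'
  Position 2: 'k'
  Position 1: 'o'
  Position 0: 'n'
Reversed: gookon

gookon


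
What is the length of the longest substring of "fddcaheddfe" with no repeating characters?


Input: "fddcaheddfe"
Sliding window (track last position of each char):
  Position 0 ('f'): window [0,0] length 1 -- new best
  Position 1 ('d'): window [0,1] length 2 -- new best
  Position 2 ('d'): repeat (last at 1), move window start to 2
  Position 2 ('d'): window [2,2] length 1
  Position 3 ('c'): window [2,3] length 2
  Position 4 ('a'): window [2,4] length 3 -- new best
  Position 5 ('h'): window [2,5] length 4 -- new best
  Position 6 ('e'): window [2,6] length 5 -- new best
  Position 7 ('d'): repeat (last at 2), move window start to 3
  Position 7 ('d'): window [3,7] length 5
  Position 8 ('d'): repeat (last at 7), move window start to 8
  Position 8 ('d'): window [8,8] length 1
  Position 9 ('f'): window [8,9] length 2
  Position 10 ('e'): window [8,10] length 3
Longest substring with no repeats: "dcahe" with length 5

5


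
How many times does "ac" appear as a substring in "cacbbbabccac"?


Searching for "ac" in "cacbbbabccac"
Scanning each position:
  Position 0: "ca" => no
  Position 1: "ac" => MATCH
  Position 2: "cb" => no
  Position 3: "bb" => no
  Position 4: "bb" => no
  Position 5: "ba" => no
  Position 6: "ab" => no
  Position 7: "bc" => no
  Position 8: "cc" => no
  Position 9: "ca" => no
  Position 10: "ac" => MATCH
Total occurrences: 2

2


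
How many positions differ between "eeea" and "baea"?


Comparing "eeea" and "baea" position by position:
  Position 0: 'e' vs 'b' => DIFFER
  Position 1: 'e' vs 'a' => DIFFER
  Position 2: 'e' vs 'e' => same
  Position 3: 'a' vs 'a' => same
Positions that differ: 2

2


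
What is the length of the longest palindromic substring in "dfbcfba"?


Input: "dfbcfba"
Checking substrings for palindromes:
  No multi-char palindromic substrings found
Longest palindromic substring: "d" with length 1

1


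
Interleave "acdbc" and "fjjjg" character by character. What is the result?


Interleaving "acdbc" and "fjjjg":
  Position 0: 'a' from first, 'f' from second => "af"
  Position 1: 'c' from first, 'j' from second => "cj"
  Position 2: 'd' from first, 'j' from second => "dj"
  Position 3: 'b' from first, 'j' from second => "bj"
  Position 4: 'c' from first, 'g' from second => "cg"
Result: afcjdjbjcg

afcjdjbjcg


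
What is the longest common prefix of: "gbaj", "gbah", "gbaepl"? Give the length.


Words: gbaj, gbah, gbaepl
  Position 0: all 'g' => match
  Position 1: all 'b' => match
  Position 2: all 'a' => match
  Position 3: ('j', 'h', 'e') => mismatch, stop
LCP = "gba" (length 3)

3


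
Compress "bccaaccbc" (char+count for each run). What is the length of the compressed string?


Input: bccaaccbc
Runs:
  'b' x 1 => "b1"
  'c' x 2 => "c2"
  'a' x 2 => "a2"
  'c' x 2 => "c2"
  'b' x 1 => "b1"
  'c' x 1 => "c1"
Compressed: "b1c2a2c2b1c1"
Compressed length: 12

12


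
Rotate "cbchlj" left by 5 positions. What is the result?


Input: "cbchlj", rotate left by 5
First 5 characters: "cbchl"
Remaining characters: "j"
Concatenate remaining + first: "j" + "cbchl" = "jcbchl"

jcbchl


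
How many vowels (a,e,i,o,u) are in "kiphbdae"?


Input: kiphbdae
Checking each character:
  'k' at position 0: consonant
  'i' at position 1: vowel (running total: 1)
  'p' at position 2: consonant
  'h' at position 3: consonant
  'b' at position 4: consonant
  'd' at position 5: consonant
  'a' at position 6: vowel (running total: 2)
  'e' at position 7: vowel (running total: 3)
Total vowels: 3

3


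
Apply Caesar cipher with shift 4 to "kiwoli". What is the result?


Caesar cipher: shift "kiwoli" by 4
  'k' (pos 10) + 4 = pos 14 = 'o'
  'i' (pos 8) + 4 = pos 12 = 'm'
  'w' (pos 22) + 4 = pos 0 = 'a'
  'o' (pos 14) + 4 = pos 18 = 's'
  'l' (pos 11) + 4 = pos 15 = 'p'
  'i' (pos 8) + 4 = pos 12 = 'm'
Result: omaspm

omaspm


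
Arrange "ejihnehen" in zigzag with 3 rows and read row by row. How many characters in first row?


Zigzag "ejihnehen" into 3 rows:
Placing characters:
  'e' => row 0
  'j' => row 1
  'i' => row 2
  'h' => row 1
  'n' => row 0
  'e' => row 1
  'h' => row 2
  'e' => row 1
  'n' => row 0
Rows:
  Row 0: "enn"
  Row 1: "jhee"
  Row 2: "ih"
First row length: 3

3


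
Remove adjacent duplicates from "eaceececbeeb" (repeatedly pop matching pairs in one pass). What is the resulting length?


Input: eaceececbeeb
Stack-based adjacent duplicate removal:
  Read 'e': push. Stack: e
  Read 'a': push. Stack: ea
  Read 'c': push. Stack: eac
  Read 'e': push. Stack: eace
  Read 'e': matches stack top 'e' => pop. Stack: eac
  Read 'c': matches stack top 'c' => pop. Stack: ea
  Read 'e': push. Stack: eae
  Read 'c': push. Stack: eaec
  Read 'b': push. Stack: eaecb
  Read 'e': push. Stack: eaecbe
  Read 'e': matches stack top 'e' => pop. Stack: eaecb
  Read 'b': matches stack top 'b' => pop. Stack: eaec
Final stack: "eaec" (length 4)

4


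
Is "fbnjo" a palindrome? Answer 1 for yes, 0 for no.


Input: fbnjo
Reversed: ojnbf
  Compare pos 0 ('f') with pos 4 ('o'): MISMATCH
  Compare pos 1 ('b') with pos 3 ('j'): MISMATCH
Result: not a palindrome

0


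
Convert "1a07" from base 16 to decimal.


Input: "1a07" in base 16
Positional expansion:
  Digit '1' (value 1) x 16^3 = 4096
  Digit 'a' (value 10) x 16^2 = 2560
  Digit '0' (value 0) x 16^1 = 0
  Digit '7' (value 7) x 16^0 = 7
Sum = 6663

6663


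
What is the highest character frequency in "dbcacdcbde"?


Input: dbcacdcbde
Character counts:
  'a': 1
  'b': 2
  'c': 3
  'd': 3
  'e': 1
Maximum frequency: 3

3


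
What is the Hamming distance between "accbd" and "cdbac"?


Comparing "accbd" and "cdbac" position by position:
  Position 0: 'a' vs 'c' => differ
  Position 1: 'c' vs 'd' => differ
  Position 2: 'c' vs 'b' => differ
  Position 3: 'b' vs 'a' => differ
  Position 4: 'd' vs 'c' => differ
Total differences (Hamming distance): 5

5


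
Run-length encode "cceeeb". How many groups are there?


Input: cceeeb
Scanning for consecutive runs:
  Group 1: 'c' x 2 (positions 0-1)
  Group 2: 'e' x 3 (positions 2-4)
  Group 3: 'b' x 1 (positions 5-5)
Total groups: 3

3


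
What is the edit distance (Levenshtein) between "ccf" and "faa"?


Computing edit distance: "ccf" -> "faa"
DP table:
           f    a    a
      0    1    2    3
  c   1    1    2    3
  c   2    2    2    3
  f   3    2    3    3
Edit distance = dp[3][3] = 3

3


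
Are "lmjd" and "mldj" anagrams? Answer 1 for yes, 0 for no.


Strings: "lmjd", "mldj"
Sorted first:  djlm
Sorted second: djlm
Sorted forms match => anagrams

1


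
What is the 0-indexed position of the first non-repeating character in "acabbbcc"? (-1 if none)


Input: acabbbcc
Character frequencies:
  'a': 2
  'b': 3
  'c': 3
Scanning left to right for freq == 1:
  Position 0 ('a'): freq=2, skip
  Position 1 ('c'): freq=3, skip
  Position 2 ('a'): freq=2, skip
  Position 3 ('b'): freq=3, skip
  Position 4 ('b'): freq=3, skip
  Position 5 ('b'): freq=3, skip
  Position 6 ('c'): freq=3, skip
  Position 7 ('c'): freq=3, skip
  No unique character found => answer = -1

-1


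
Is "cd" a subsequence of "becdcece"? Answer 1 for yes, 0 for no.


Check if "cd" is a subsequence of "becdcece"
Greedy scan:
  Position 0 ('b'): no match needed
  Position 1 ('e'): no match needed
  Position 2 ('c'): matches sub[0] = 'c'
  Position 3 ('d'): matches sub[1] = 'd'
  Position 4 ('c'): no match needed
  Position 5 ('e'): no match needed
  Position 6 ('c'): no match needed
  Position 7 ('e'): no match needed
All 2 characters matched => is a subsequence

1


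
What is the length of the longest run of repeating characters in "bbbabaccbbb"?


Input: "bbbabaccbbb"
Scanning for longest run:
  Position 1 ('b'): continues run of 'b', length=2
  Position 2 ('b'): continues run of 'b', length=3
  Position 3 ('a'): new char, reset run to 1
  Position 4 ('b'): new char, reset run to 1
  Position 5 ('a'): new char, reset run to 1
  Position 6 ('c'): new char, reset run to 1
  Position 7 ('c'): continues run of 'c', length=2
  Position 8 ('b'): new char, reset run to 1
  Position 9 ('b'): continues run of 'b', length=2
  Position 10 ('b'): continues run of 'b', length=3
Longest run: 'b' with length 3

3


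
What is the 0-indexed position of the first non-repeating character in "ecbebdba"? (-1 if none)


Input: ecbebdba
Character frequencies:
  'a': 1
  'b': 3
  'c': 1
  'd': 1
  'e': 2
Scanning left to right for freq == 1:
  Position 0 ('e'): freq=2, skip
  Position 1 ('c'): unique! => answer = 1

1


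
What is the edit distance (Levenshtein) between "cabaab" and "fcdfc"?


Computing edit distance: "cabaab" -> "fcdfc"
DP table:
           f    c    d    f    c
      0    1    2    3    4    5
  c   1    1    1    2    3    4
  a   2    2    2    2    3    4
  b   3    3    3    3    3    4
  a   4    4    4    4    4    4
  a   5    5    5    5    5    5
  b   6    6    6    6    6    6
Edit distance = dp[6][5] = 6

6


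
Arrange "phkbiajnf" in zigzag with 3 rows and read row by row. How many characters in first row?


Zigzag "phkbiajnf" into 3 rows:
Placing characters:
  'p' => row 0
  'h' => row 1
  'k' => row 2
  'b' => row 1
  'i' => row 0
  'a' => row 1
  'j' => row 2
  'n' => row 1
  'f' => row 0
Rows:
  Row 0: "pif"
  Row 1: "hban"
  Row 2: "kj"
First row length: 3

3


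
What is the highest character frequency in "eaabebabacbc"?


Input: eaabebabacbc
Character counts:
  'a': 4
  'b': 4
  'c': 2
  'e': 2
Maximum frequency: 4

4


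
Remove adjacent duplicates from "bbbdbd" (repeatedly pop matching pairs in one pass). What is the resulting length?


Input: bbbdbd
Stack-based adjacent duplicate removal:
  Read 'b': push. Stack: b
  Read 'b': matches stack top 'b' => pop. Stack: (empty)
  Read 'b': push. Stack: b
  Read 'd': push. Stack: bd
  Read 'b': push. Stack: bdb
  Read 'd': push. Stack: bdbd
Final stack: "bdbd" (length 4)

4


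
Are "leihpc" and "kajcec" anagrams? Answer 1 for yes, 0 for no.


Strings: "leihpc", "kajcec"
Sorted first:  cehilp
Sorted second: accejk
Differ at position 0: 'c' vs 'a' => not anagrams

0


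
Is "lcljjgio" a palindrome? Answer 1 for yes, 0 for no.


Input: lcljjgio
Reversed: oigjjlcl
  Compare pos 0 ('l') with pos 7 ('o'): MISMATCH
  Compare pos 1 ('c') with pos 6 ('i'): MISMATCH
  Compare pos 2 ('l') with pos 5 ('g'): MISMATCH
  Compare pos 3 ('j') with pos 4 ('j'): match
Result: not a palindrome

0


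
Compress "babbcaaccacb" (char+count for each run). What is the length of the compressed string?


Input: babbcaaccacb
Runs:
  'b' x 1 => "b1"
  'a' x 1 => "a1"
  'b' x 2 => "b2"
  'c' x 1 => "c1"
  'a' x 2 => "a2"
  'c' x 2 => "c2"
  'a' x 1 => "a1"
  'c' x 1 => "c1"
  'b' x 1 => "b1"
Compressed: "b1a1b2c1a2c2a1c1b1"
Compressed length: 18

18


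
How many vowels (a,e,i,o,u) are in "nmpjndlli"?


Input: nmpjndlli
Checking each character:
  'n' at position 0: consonant
  'm' at position 1: consonant
  'p' at position 2: consonant
  'j' at position 3: consonant
  'n' at position 4: consonant
  'd' at position 5: consonant
  'l' at position 6: consonant
  'l' at position 7: consonant
  'i' at position 8: vowel (running total: 1)
Total vowels: 1

1


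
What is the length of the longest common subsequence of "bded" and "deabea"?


LCS of "bded" and "deabea"
DP table:
           d    e    a    b    e    a
      0    0    0    0    0    0    0
  b   0    0    0    0    1    1    1
  d   0    1    1    1    1    1    1
  e   0    1    2    2    2    2    2
  d   0    1    2    2    2    2    2
LCS length = dp[4][6] = 2

2


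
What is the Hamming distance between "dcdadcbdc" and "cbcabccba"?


Comparing "dcdadcbdc" and "cbcabccba" position by position:
  Position 0: 'd' vs 'c' => differ
  Position 1: 'c' vs 'b' => differ
  Position 2: 'd' vs 'c' => differ
  Position 3: 'a' vs 'a' => same
  Position 4: 'd' vs 'b' => differ
  Position 5: 'c' vs 'c' => same
  Position 6: 'b' vs 'c' => differ
  Position 7: 'd' vs 'b' => differ
  Position 8: 'c' vs 'a' => differ
Total differences (Hamming distance): 7

7


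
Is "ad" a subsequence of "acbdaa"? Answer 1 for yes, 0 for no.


Check if "ad" is a subsequence of "acbdaa"
Greedy scan:
  Position 0 ('a'): matches sub[0] = 'a'
  Position 1 ('c'): no match needed
  Position 2 ('b'): no match needed
  Position 3 ('d'): matches sub[1] = 'd'
  Position 4 ('a'): no match needed
  Position 5 ('a'): no match needed
All 2 characters matched => is a subsequence

1


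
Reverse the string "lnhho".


Input: lnhho
Reading characters right to left:
  Position 4: 'o'
  Position 3: 'h'
  Position 2: 'h'
  Position 1: 'n'
  Position 0: 'l'
Reversed: ohhnl

ohhnl


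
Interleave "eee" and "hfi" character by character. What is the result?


Interleaving "eee" and "hfi":
  Position 0: 'e' from first, 'h' from second => "eh"
  Position 1: 'e' from first, 'f' from second => "ef"
  Position 2: 'e' from first, 'i' from second => "ei"
Result: ehefei

ehefei


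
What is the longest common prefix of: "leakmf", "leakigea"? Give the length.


Words: leakmf, leakigea
  Position 0: all 'l' => match
  Position 1: all 'e' => match
  Position 2: all 'a' => match
  Position 3: all 'k' => match
  Position 4: ('m', 'i') => mismatch, stop
LCP = "leak" (length 4)

4


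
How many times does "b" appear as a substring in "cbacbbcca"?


Searching for "b" in "cbacbbcca"
Scanning each position:
  Position 0: "c" => no
  Position 1: "b" => MATCH
  Position 2: "a" => no
  Position 3: "c" => no
  Position 4: "b" => MATCH
  Position 5: "b" => MATCH
  Position 6: "c" => no
  Position 7: "c" => no
  Position 8: "a" => no
Total occurrences: 3

3


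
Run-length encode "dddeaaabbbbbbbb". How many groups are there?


Input: dddeaaabbbbbbbb
Scanning for consecutive runs:
  Group 1: 'd' x 3 (positions 0-2)
  Group 2: 'e' x 1 (positions 3-3)
  Group 3: 'a' x 3 (positions 4-6)
  Group 4: 'b' x 8 (positions 7-14)
Total groups: 4

4


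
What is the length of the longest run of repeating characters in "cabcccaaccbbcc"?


Input: "cabcccaaccbbcc"
Scanning for longest run:
  Position 1 ('a'): new char, reset run to 1
  Position 2 ('b'): new char, reset run to 1
  Position 3 ('c'): new char, reset run to 1
  Position 4 ('c'): continues run of 'c', length=2
  Position 5 ('c'): continues run of 'c', length=3
  Position 6 ('a'): new char, reset run to 1
  Position 7 ('a'): continues run of 'a', length=2
  Position 8 ('c'): new char, reset run to 1
  Position 9 ('c'): continues run of 'c', length=2
  Position 10 ('b'): new char, reset run to 1
  Position 11 ('b'): continues run of 'b', length=2
  Position 12 ('c'): new char, reset run to 1
  Position 13 ('c'): continues run of 'c', length=2
Longest run: 'c' with length 3

3


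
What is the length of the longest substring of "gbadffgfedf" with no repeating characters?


Input: "gbadffgfedf"
Sliding window (track last position of each char):
  Position 0 ('g'): window [0,0] length 1 -- new best
  Position 1 ('b'): window [0,1] length 2 -- new best
  Position 2 ('a'): window [0,2] length 3 -- new best
  Position 3 ('d'): window [0,3] length 4 -- new best
  Position 4 ('f'): window [0,4] length 5 -- new best
  Position 5 ('f'): repeat (last at 4), move window start to 5
  Position 5 ('f'): window [5,5] length 1
  Position 6 ('g'): window [5,6] length 2
  Position 7 ('f'): repeat (last at 5), move window start to 6
  Position 7 ('f'): window [6,7] length 2
  Position 8 ('e'): window [6,8] length 3
  Position 9 ('d'): window [6,9] length 4
  Position 10 ('f'): repeat (last at 7), move window start to 8
  Position 10 ('f'): window [8,10] length 3
Longest substring with no repeats: "gbadf" with length 5

5


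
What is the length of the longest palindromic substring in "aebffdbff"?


Input: "aebffdbff"
Checking substrings for palindromes:
  [3:5] "ff" (len 2) => palindrome
  [7:9] "ff" (len 2) => palindrome
Longest palindromic substring: "ff" with length 2

2


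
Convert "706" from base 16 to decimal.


Input: "706" in base 16
Positional expansion:
  Digit '7' (value 7) x 16^2 = 1792
  Digit '0' (value 0) x 16^1 = 0
  Digit '6' (value 6) x 16^0 = 6
Sum = 1798

1798


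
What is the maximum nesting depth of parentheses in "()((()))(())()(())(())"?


Input: "()((()))(())()(())(())"
Tracking depth:
  Position 0 '(': depth becomes 1
  Position 1 ')': depth becomes 0
  Position 2 '(': depth becomes 1
  Position 3 '(': depth becomes 2
  Position 4 '(': depth becomes 3
  Position 5 ')': depth becomes 2
  Position 6 ')': depth becomes 1
  Position 7 ')': depth becomes 0
  Position 8 '(': depth becomes 1
  Position 9 '(': depth becomes 2
  Position 10 ')': depth becomes 1
  Position 11 ')': depth becomes 0
  Position 12 '(': depth becomes 1
  Position 13 ')': depth becomes 0
  Position 14 '(': depth becomes 1
  Position 15 '(': depth becomes 2
  Position 16 ')': depth becomes 1
  Position 17 ')': depth becomes 0
  Position 18 '(': depth becomes 1
  Position 19 '(': depth becomes 2
  Position 20 ')': depth becomes 1
  Position 21 ')': depth becomes 0
Maximum depth reached: 3

3


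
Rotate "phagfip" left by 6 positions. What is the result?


Input: "phagfip", rotate left by 6
First 6 characters: "phagfi"
Remaining characters: "p"
Concatenate remaining + first: "p" + "phagfi" = "pphagfi"

pphagfi


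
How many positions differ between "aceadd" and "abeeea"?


Comparing "aceadd" and "abeeea" position by position:
  Position 0: 'a' vs 'a' => same
  Position 1: 'c' vs 'b' => DIFFER
  Position 2: 'e' vs 'e' => same
  Position 3: 'a' vs 'e' => DIFFER
  Position 4: 'd' vs 'e' => DIFFER
  Position 5: 'd' vs 'a' => DIFFER
Positions that differ: 4

4


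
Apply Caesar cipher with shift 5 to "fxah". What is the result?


Caesar cipher: shift "fxah" by 5
  'f' (pos 5) + 5 = pos 10 = 'k'
  'x' (pos 23) + 5 = pos 2 = 'c'
  'a' (pos 0) + 5 = pos 5 = 'f'
  'h' (pos 7) + 5 = pos 12 = 'm'
Result: kcfm

kcfm


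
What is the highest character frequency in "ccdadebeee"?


Input: ccdadebeee
Character counts:
  'a': 1
  'b': 1
  'c': 2
  'd': 2
  'e': 4
Maximum frequency: 4

4


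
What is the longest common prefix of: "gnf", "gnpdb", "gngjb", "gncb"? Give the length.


Words: gnf, gnpdb, gngjb, gncb
  Position 0: all 'g' => match
  Position 1: all 'n' => match
  Position 2: ('f', 'p', 'g', 'c') => mismatch, stop
LCP = "gn" (length 2)

2


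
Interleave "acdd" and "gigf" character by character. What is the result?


Interleaving "acdd" and "gigf":
  Position 0: 'a' from first, 'g' from second => "ag"
  Position 1: 'c' from first, 'i' from second => "ci"
  Position 2: 'd' from first, 'g' from second => "dg"
  Position 3: 'd' from first, 'f' from second => "df"
Result: agcidgdf

agcidgdf


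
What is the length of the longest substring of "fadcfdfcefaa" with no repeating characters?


Input: "fadcfdfcefaa"
Sliding window (track last position of each char):
  Position 0 ('f'): window [0,0] length 1 -- new best
  Position 1 ('a'): window [0,1] length 2 -- new best
  Position 2 ('d'): window [0,2] length 3 -- new best
  Position 3 ('c'): window [0,3] length 4 -- new best
  Position 4 ('f'): repeat (last at 0), move window start to 1
  Position 4 ('f'): window [1,4] length 4
  Position 5 ('d'): repeat (last at 2), move window start to 3
  Position 5 ('d'): window [3,5] length 3
  Position 6 ('f'): repeat (last at 4), move window start to 5
  Position 6 ('f'): window [5,6] length 2
  Position 7 ('c'): window [5,7] length 3
  Position 8 ('e'): window [5,8] length 4
  Position 9 ('f'): repeat (last at 6), move window start to 7
  Position 9 ('f'): window [7,9] length 3
  Position 10 ('a'): window [7,10] length 4
  Position 11 ('a'): repeat (last at 10), move window start to 11
  Position 11 ('a'): window [11,11] length 1
Longest substring with no repeats: "fadc" with length 4

4


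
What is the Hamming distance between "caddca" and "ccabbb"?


Comparing "caddca" and "ccabbb" position by position:
  Position 0: 'c' vs 'c' => same
  Position 1: 'a' vs 'c' => differ
  Position 2: 'd' vs 'a' => differ
  Position 3: 'd' vs 'b' => differ
  Position 4: 'c' vs 'b' => differ
  Position 5: 'a' vs 'b' => differ
Total differences (Hamming distance): 5

5


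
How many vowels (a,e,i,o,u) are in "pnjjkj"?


Input: pnjjkj
Checking each character:
  'p' at position 0: consonant
  'n' at position 1: consonant
  'j' at position 2: consonant
  'j' at position 3: consonant
  'k' at position 4: consonant
  'j' at position 5: consonant
Total vowels: 0

0


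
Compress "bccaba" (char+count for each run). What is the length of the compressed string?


Input: bccaba
Runs:
  'b' x 1 => "b1"
  'c' x 2 => "c2"
  'a' x 1 => "a1"
  'b' x 1 => "b1"
  'a' x 1 => "a1"
Compressed: "b1c2a1b1a1"
Compressed length: 10

10


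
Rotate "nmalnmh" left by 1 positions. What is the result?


Input: "nmalnmh", rotate left by 1
First 1 characters: "n"
Remaining characters: "malnmh"
Concatenate remaining + first: "malnmh" + "n" = "malnmhn"

malnmhn


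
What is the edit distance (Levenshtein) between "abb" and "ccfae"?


Computing edit distance: "abb" -> "ccfae"
DP table:
           c    c    f    a    e
      0    1    2    3    4    5
  a   1    1    2    3    3    4
  b   2    2    2    3    4    4
  b   3    3    3    3    4    5
Edit distance = dp[3][5] = 5

5
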